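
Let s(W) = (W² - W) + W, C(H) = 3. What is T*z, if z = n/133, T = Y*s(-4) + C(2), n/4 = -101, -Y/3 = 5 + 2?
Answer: 134532/133 ≈ 1011.5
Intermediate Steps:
Y = -21 (Y = -3*(5 + 2) = -3*7 = -21)
n = -404 (n = 4*(-101) = -404)
s(W) = W²
T = -333 (T = -21*(-4)² + 3 = -21*16 + 3 = -336 + 3 = -333)
z = -404/133 ≈ -3.0376
T*z = -333*(-404/133) = 134532/133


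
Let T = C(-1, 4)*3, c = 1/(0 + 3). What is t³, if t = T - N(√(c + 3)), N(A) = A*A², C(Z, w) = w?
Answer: 9184/3 - 126640*√30/243 ≈ 206.86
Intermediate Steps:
c = ⅓ (c = 1/3 = ⅓ ≈ 0.33333)
N(A) = A³
T = 12 (T = 4*3 = 12)
t = 12 - 10*√30/9 (t = 12 - (√(⅓ + 3))³ = 12 - (√(10/3))³ = 12 - (√30/3)³ = 12 - 10*√30/9 ≈ 5.9142)
t³ = (12 - 10*√30/9)³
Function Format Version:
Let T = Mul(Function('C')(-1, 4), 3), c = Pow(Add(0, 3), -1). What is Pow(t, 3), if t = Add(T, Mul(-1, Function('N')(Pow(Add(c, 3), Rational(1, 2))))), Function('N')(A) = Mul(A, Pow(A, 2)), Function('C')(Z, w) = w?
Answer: Add(Rational(9184, 3), Mul(Rational(-126640, 243), Pow(30, Rational(1, 2)))) ≈ 206.86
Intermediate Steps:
c = Rational(1, 3) (c = Pow(3, -1) = Rational(1, 3) ≈ 0.33333)
Function('N')(A) = Pow(A, 3)
T = 12 (T = Mul(4, 3) = 12)
t = Add(12, Mul(Rational(-10, 9), Pow(30, Rational(1, 2)))) (t = Add(12, Mul(-1, Pow(Pow(Add(Rational(1, 3), 3), Rational(1, 2)), 3))) = Add(12, Mul(-1, Pow(Pow(Rational(10, 3), Rational(1, 2)), 3))) = Add(12, Mul(-1, Pow(Mul(Rational(1, 3), Pow(30, Rational(1, 2))), 3))) = Add(12, Mul(-1, Mul(Rational(10, 9), Pow(30, Rational(1, 2))))) = Add(12, Mul(Rational(-10, 9), Pow(30, Rational(1, 2)))) ≈ 5.9142)
Pow(t, 3) = Pow(Add(12, Mul(Rational(-10, 9), Pow(30, Rational(1, 2)))), 3)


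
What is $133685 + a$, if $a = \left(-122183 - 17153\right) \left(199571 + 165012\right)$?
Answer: $-50799403203$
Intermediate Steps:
$a = -50799536888$ ($a = \left(-139336\right) 364583 = -50799536888$)
$133685 + a = 133685 - 50799536888 = -50799403203$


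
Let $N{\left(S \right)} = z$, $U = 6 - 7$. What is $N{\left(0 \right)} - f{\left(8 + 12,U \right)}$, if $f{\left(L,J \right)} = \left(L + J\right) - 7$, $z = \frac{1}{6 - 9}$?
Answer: $- \frac{37}{3} \approx -12.333$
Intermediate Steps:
$U = -1$
$z = - \frac{1}{3}$ ($z = \frac{1}{-3} = - \frac{1}{3} \approx -0.33333$)
$f{\left(L,J \right)} = -7 + J + L$ ($f{\left(L,J \right)} = \left(J + L\right) - 7 = -7 + J + L$)
$N{\left(S \right)} = - \frac{1}{3}$
$N{\left(0 \right)} - f{\left(8 + 12,U \right)} = - \frac{1}{3} - \left(-7 - 1 + \left(8 + 12\right)\right) = - \frac{1}{3} - \left(-7 - 1 + 20\right) = - \frac{1}{3} - 12 = - \frac{37}{3}$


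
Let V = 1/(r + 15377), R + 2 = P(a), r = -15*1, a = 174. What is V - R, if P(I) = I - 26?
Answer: -2242851/15362 ≈ -146.00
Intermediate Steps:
r = -15
P(I) = -26 + I
R = 146 (R = -2 + (-26 + 174) = -2 + 148 = 146)
V = 1/15362 (V = 1/(-15 + 15377) = 1/15362 ≈ 6.5096e-5)
V - R = 1/15362 - 1*146 = 1/15362 - 146 = -2242851/15362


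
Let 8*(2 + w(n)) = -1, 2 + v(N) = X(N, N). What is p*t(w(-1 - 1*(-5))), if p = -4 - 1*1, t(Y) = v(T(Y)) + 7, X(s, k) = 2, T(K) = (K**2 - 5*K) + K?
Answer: -35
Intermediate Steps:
T(K) = K**2 - 4*K
v(N) = 0 (v(N) = -2 + 2 = 0)
w(n) = -17/8 (w(n) = -2 + (1/8)*(-1) = -2 - 1/8 = -17/8)
t(Y) = 7 (t(Y) = 0 + 7 = 7)
p = -5 (p = -4 - 1 = -5)
p*t(w(-1 - 1*(-5))) = -5*7 = -35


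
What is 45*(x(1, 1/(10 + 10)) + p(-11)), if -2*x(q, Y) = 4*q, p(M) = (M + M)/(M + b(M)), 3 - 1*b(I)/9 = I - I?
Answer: -1215/8 ≈ -151.88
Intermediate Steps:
b(I) = 27 (b(I) = 27 - 9*(I - I) = 27 - 9*0 = 27 + 0 = 27)
p(M) = 2*M/(27 + M) (p(M) = (M + M)/(M + 27) = (2*M)/(27 + M) = 2*M/(27 + M))
x(q, Y) = -2*q
45*(x(1, 1/(10 + 10)) + p(-11)) = 45*(-2*1 + 2*(-11)/(27 - 11)) = 45*(-2 + 2*(-11)/16) = 45*(-2 + 2*(-11)*(1/16)) = 45*(-2 - 11/8) = 45*(-27/8) = -1215/8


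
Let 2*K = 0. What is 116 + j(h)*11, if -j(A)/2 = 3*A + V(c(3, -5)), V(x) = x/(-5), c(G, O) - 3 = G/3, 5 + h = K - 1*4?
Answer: 3638/5 ≈ 727.60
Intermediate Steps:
K = 0 (K = (½)*0 = 0)
h = -9 (h = -5 + (0 - 1*4) = -5 + (0 - 4) = -5 - 4 = -9)
c(G, O) = 3 + G/3
V(x) = -x/5 (V(x) = x*(-⅕) = -x/5)
j(A) = 8/5 - 6*A (j(A) = -2*(3*A - (3 + (⅓)*3)/5) = -2*(3*A - (3 + 1)/5) = -2*(3*A - ⅕*4) = -2*(3*A - ⅘) = -2*(-⅘ + 3*A) = 8/5 - 6*A)
116 + j(h)*11 = 116 + (8/5 - 6*(-9))*11 = 116 + (8/5 + 54)*11 = 116 + (278/5)*11 = 116 + 3058/5 = 3638/5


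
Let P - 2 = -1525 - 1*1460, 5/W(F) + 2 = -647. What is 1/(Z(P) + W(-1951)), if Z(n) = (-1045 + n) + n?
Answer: -649/4550144 ≈ -0.00014263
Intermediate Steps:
W(F) = -5/649 (W(F) = 5/(-2 - 647) = 5/(-649) = 5*(-1/649) = -5/649)
P = -2983 (P = 2 + (-1525 - 1*1460) = 2 + (-1525 - 1460) = 2 - 2985 = -2983)
Z(n) = -1045 + 2*n
1/(Z(P) + W(-1951)) = 1/((-1045 + 2*(-2983)) - 5/649) = 1/((-1045 - 5966) - 5/649) = 1/(-7011 - 5/649) = 1/(-4550144/649) = -649/4550144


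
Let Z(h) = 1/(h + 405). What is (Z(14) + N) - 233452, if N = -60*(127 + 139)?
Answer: -104503627/419 ≈ -2.4941e+5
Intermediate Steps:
N = -15960 (N = -60*266 = -15960)
Z(h) = 1/(405 + h)
(Z(14) + N) - 233452 = (1/(405 + 14) - 15960) - 233452 = (1/419 - 15960) - 233452 = -6687239/419 - 233452 = -104503627/419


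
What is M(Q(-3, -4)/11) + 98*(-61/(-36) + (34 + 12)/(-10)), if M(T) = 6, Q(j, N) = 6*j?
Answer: -25087/90 ≈ -278.74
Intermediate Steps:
M(Q(-3, -4)/11) + 98*(-61/(-36) + (34 + 12)/(-10)) = 6 + 98*(-61/(-36) + (34 + 12)/(-10)) = 6 + 98*(-61*(-1/36) + 46*(-⅒)) = 6 + 98*(61/36 - 23/5) = 6 + 98*(-523/180) = 6 - 25627/90 = -25087/90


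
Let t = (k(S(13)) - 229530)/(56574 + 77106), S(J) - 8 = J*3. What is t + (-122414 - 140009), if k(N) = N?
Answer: -35080936123/133680 ≈ -2.6242e+5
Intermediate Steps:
S(J) = 8 + 3*J (S(J) = 8 + J*3 = 8 + 3*J)
t = -229483/133680 (t = ((8 + 3*13) - 229530)/(56574 + 77106) = ((8 + 39) - 229530)/133680 = (47 - 229530)*(1/133680) = -229483*1/133680 = -229483/133680 ≈ -1.7167)
t + (-122414 - 140009) = -229483/133680 + (-122414 - 140009) = -229483/133680 - 262423 = -35080936123/133680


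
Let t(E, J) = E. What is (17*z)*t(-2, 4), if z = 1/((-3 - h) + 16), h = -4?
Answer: -2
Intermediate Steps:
z = 1/17 (z = 1/((-3 - 1*(-4)) + 16) = 1/((-3 + 4) + 16) = 1/(1 + 16) = 1/17 ≈ 0.058824)
(17*z)*t(-2, 4) = (17*(1/17))*(-2) = 1*(-2) = -2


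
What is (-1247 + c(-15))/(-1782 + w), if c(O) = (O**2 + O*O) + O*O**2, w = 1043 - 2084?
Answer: 4172/2823 ≈ 1.4779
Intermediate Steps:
w = -1041
c(O) = O**3 + 2*O**2 (c(O) = (O**2 + O**2) + O**3 = 2*O**2 + O**3 = O**3 + 2*O**2)
(-1247 + c(-15))/(-1782 + w) = (-1247 + (-15)**2*(2 - 15))/(-1782 - 1041) = (-1247 + 225*(-13))/(-2823) = (-1247 - 2925)*(-1/2823) = -4172*(-1/2823) = 4172/2823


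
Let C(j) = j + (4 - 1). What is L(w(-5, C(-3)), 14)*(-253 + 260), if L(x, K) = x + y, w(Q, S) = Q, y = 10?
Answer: 35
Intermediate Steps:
C(j) = 3 + j (C(j) = j + 3 = 3 + j)
L(x, K) = 10 + x (L(x, K) = x + 10 = 10 + x)
L(w(-5, C(-3)), 14)*(-253 + 260) = (10 - 5)*(-253 + 260) = 5*7 = 35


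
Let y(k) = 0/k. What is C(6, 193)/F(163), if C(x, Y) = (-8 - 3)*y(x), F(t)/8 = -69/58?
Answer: 0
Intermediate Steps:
F(t) = -276/29 (F(t) = 8*(-69/58) = -276/29)
y(k) = 0
C(x, Y) = 0 (C(x, Y) = (-8 - 3)*0 = -11*0 = 0)
C(6, 193)/F(163) = 0/(-276/29) = 0*(-29/276) = 0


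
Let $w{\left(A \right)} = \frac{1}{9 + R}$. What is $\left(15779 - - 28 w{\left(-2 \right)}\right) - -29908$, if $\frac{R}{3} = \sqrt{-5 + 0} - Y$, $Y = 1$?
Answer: $\frac{1233605}{27} - \frac{28 i \sqrt{5}}{27} \approx 45689.0 - 2.3189 i$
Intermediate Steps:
$R = -3 + 3 i \sqrt{5}$ ($R = 3 \left(\sqrt{-5 + 0} - 1\right) = 3 \left(\sqrt{-5} - 1\right) = 3 \left(i \sqrt{5} - 1\right) = 3 \left(-1 + i \sqrt{5}\right) = -3 + 3 i \sqrt{5} \approx -3.0 + 6.7082 i$)
$w{\left(A \right)} = \frac{1}{6 + 3 i \sqrt{5}}$ ($w{\left(A \right)} = \frac{1}{9 - \left(3 - 3 i \sqrt{5}\right)} = \frac{1}{6 + 3 i \sqrt{5}}$)
$\left(15779 - - 28 w{\left(-2 \right)}\right) - -29908 = \left(15779 - - 28 \left(\frac{2}{27} - \frac{i \sqrt{5}}{27}\right)\right) - -29908 = \left(15779 - \left(- \frac{56}{27} + \frac{28 i \sqrt{5}}{27}\right)\right) + 29908 = \left(15779 + \left(\frac{56}{27} - \frac{28 i \sqrt{5}}{27}\right)\right) + 29908 = \left(\frac{426089}{27} - \frac{28 i \sqrt{5}}{27}\right) + 29908 = \frac{1233605}{27} - \frac{28 i \sqrt{5}}{27}$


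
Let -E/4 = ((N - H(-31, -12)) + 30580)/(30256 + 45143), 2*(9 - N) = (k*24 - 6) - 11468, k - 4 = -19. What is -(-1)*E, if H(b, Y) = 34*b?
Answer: -50080/25133 ≈ -1.9926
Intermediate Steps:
k = -15 (k = 4 - 19 = -15)
N = 5926 (N = 9 - ((-15*24 - 6) - 11468)/2 = 9 - ((-360 - 6) - 11468)/2 = 9 - (-366 - 11468)/2 = 9 - 1/2*(-11834) = 9 + 5917 = 5926)
E = -50080/25133 (E = -4*((5926 - 34*(-31)) + 30580)/(30256 + 45143) = -4*((5926 - 1*(-1054)) + 30580)/75399 = -4*((5926 + 1054) + 30580)/75399 = -4*(6980 + 30580)/75399 = -150240/75399 = -4*12520/25133 = -50080/25133 ≈ -1.9926)
-(-1)*E = -(-1)*(-50080)/25133 = -1*50080/25133 = -50080/25133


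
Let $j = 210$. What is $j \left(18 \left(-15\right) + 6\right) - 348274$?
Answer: $-403714$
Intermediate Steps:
$j \left(18 \left(-15\right) + 6\right) - 348274 = 210 \left(18 \left(-15\right) + 6\right) - 348274 = 210 \left(-270 + 6\right) - 348274 = 210 \left(-264\right) - 348274 = -55440 - 348274 = -403714$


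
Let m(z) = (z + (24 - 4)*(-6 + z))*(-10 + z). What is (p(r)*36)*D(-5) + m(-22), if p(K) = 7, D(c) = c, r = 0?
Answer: 17364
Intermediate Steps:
m(z) = (-120 + 21*z)*(-10 + z) (m(z) = (z + 20*(-6 + z))*(-10 + z) = (z + (-120 + 20*z))*(-10 + z) = (-120 + 21*z)*(-10 + z))
(p(r)*36)*D(-5) + m(-22) = (7*36)*(-5) + (1200 - 330*(-22) + 21*(-22)²) = 252*(-5) + (1200 + 7260 + 21*484) = -1260 + (1200 + 7260 + 10164) = -1260 + 18624 = 17364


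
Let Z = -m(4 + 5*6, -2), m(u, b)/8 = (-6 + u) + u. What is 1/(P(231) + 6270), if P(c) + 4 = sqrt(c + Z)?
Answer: 6266/39263021 - I*sqrt(265)/39263021 ≈ 0.00015959 - 4.1461e-7*I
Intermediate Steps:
m(u, b) = -48 + 16*u (m(u, b) = 8*((-6 + u) + u) = 8*(-6 + 2*u) = -48 + 16*u)
Z = -496 (Z = -(-48 + 16*(4 + 5*6)) = -(-48 + 16*(4 + 30)) = -(-48 + 16*34) = -(-48 + 544) = -1*496 = -496)
P(c) = -4 + sqrt(-496 + c) (P(c) = -4 + sqrt(c - 496) = -4 + sqrt(-496 + c))
1/(P(231) + 6270) = 1/((-4 + sqrt(-496 + 231)) + 6270) = 1/((-4 + sqrt(-265)) + 6270) = 1/((-4 + I*sqrt(265)) + 6270) = 1/(6266 + I*sqrt(265))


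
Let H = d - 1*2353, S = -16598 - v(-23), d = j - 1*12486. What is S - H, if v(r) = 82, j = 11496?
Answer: -13337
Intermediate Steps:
d = -990 (d = 11496 - 1*12486 = 11496 - 12486 = -990)
S = -16680 (S = -16598 - 1*82 = -16598 - 82 = -16680)
H = -3343 (H = -990 - 1*2353 = -990 - 2353 = -3343)
S - H = -16680 - 1*(-3343) = -16680 + 3343 = -13337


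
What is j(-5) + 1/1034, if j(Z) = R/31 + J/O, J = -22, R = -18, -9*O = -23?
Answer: -6774055/737242 ≈ -9.1884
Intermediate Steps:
O = 23/9 (O = -⅑*(-23) = 23/9 ≈ 2.5556)
j(Z) = -6552/713 (j(Z) = -18/31 - 22/23/9 = -18*1/31 - 22*9/23 = -18/31 - 198/23 = -6552/713)
j(-5) + 1/1034 = -6552/713 + 1/1034 = -6774055/737242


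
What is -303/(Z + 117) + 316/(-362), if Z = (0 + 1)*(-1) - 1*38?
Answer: -22389/4706 ≈ -4.7575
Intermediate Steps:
Z = -39 (Z = 1*(-1) - 38 = -1 - 38 = -39)
-303/(Z + 117) + 316/(-362) = -303/(-39 + 117) + 316/(-362) = -303/78 + 316*(-1/362) = -303*1/78 - 158/181 = -101/26 - 158/181 = -22389/4706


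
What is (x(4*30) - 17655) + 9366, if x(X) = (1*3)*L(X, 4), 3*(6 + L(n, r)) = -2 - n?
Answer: -8429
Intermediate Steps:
L(n, r) = -20/3 - n/3 (L(n, r) = -6 + (-2 - n)/3 = -6 + (-⅔ - n/3) = -20/3 - n/3)
x(X) = -20 - X (x(X) = (1*3)*(-20/3 - X/3) = 3*(-20/3 - X/3) = -20 - X)
(x(4*30) - 17655) + 9366 = ((-20 - 4*30) - 17655) + 9366 = ((-20 - 1*120) - 17655) + 9366 = ((-20 - 120) - 17655) + 9366 = (-140 - 17655) + 9366 = -17795 + 9366 = -8429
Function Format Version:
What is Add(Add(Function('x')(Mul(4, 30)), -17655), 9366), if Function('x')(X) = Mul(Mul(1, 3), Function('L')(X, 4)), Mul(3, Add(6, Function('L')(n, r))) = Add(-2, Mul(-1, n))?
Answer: -8429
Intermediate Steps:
Function('L')(n, r) = Add(Rational(-20, 3), Mul(Rational(-1, 3), n)) (Function('L')(n, r) = Add(-6, Mul(Rational(1, 3), Add(-2, Mul(-1, n)))) = Add(-6, Add(Rational(-2, 3), Mul(Rational(-1, 3), n))) = Add(Rational(-20, 3), Mul(Rational(-1, 3), n)))
Function('x')(X) = Add(-20, Mul(-1, X)) (Function('x')(X) = Mul(Mul(1, 3), Add(Rational(-20, 3), Mul(Rational(-1, 3), X))) = Mul(3, Add(Rational(-20, 3), Mul(Rational(-1, 3), X))) = Add(-20, Mul(-1, X)))
Add(Add(Function('x')(Mul(4, 30)), -17655), 9366) = Add(Add(Add(-20, Mul(-1, Mul(4, 30))), -17655), 9366) = Add(Add(Add(-20, Mul(-1, 120)), -17655), 9366) = Add(Add(Add(-20, -120), -17655), 9366) = Add(Add(-140, -17655), 9366) = Add(-17795, 9366) = -8429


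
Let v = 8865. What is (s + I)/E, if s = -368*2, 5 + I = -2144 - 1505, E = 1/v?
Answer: -38917350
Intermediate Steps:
E = 1/8865 ≈ 0.00011280
I = -3654 (I = -5 + (-2144 - 1505) = -5 - 3649 = -3654)
s = -736
(s + I)/E = (-736 - 3654)/(1/8865) = -4390*8865 = -38917350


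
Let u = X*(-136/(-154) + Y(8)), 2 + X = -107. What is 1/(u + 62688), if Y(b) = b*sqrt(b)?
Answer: 92776607/5798032654052 + 646261*sqrt(2)/1449508163513 ≈ 1.6632e-5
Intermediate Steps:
X = -109 (X = -2 - 107 = -109)
Y(b) = b**(3/2)
u = -7412/77 - 1744*sqrt(2) (u = -109*(-136/(-154) + 8**(3/2)) = -109*(-136*(-1/154) + 16*sqrt(2)) = -109*(68/77 + 16*sqrt(2)) = -7412/77 - 1744*sqrt(2) ≈ -2562.6)
1/(u + 62688) = 1/((-7412/77 - 1744*sqrt(2)) + 62688) = 1/(4819564/77 - 1744*sqrt(2))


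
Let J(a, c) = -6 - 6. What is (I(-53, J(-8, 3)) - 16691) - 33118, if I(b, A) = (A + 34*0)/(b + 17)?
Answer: -149426/3 ≈ -49809.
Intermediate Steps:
J(a, c) = -12
I(b, A) = A/(17 + b) (I(b, A) = (A + 0)/(17 + b) = A/(17 + b))
(I(-53, J(-8, 3)) - 16691) - 33118 = (-12/(17 - 53) - 16691) - 33118 = (-12/(-36) - 16691) - 33118 = (-12*(-1/36) - 16691) - 33118 = (⅓ - 16691) - 33118 = -50072/3 - 33118 = -149426/3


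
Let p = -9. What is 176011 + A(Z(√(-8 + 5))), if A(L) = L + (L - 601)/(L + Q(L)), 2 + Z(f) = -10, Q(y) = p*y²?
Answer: 230207305/1308 ≈ 1.7600e+5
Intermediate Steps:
Q(y) = -9*y²
Z(f) = -12 (Z(f) = -2 - 10 = -12)
A(L) = L + (-601 + L)/(L - 9*L²) (A(L) = L + (L - 601)/(L - 9*L²) = L + (-601 + L)/(L - 9*L²))
176011 + A(Z(√(-8 + 5))) = 176011 + (601 - 1*(-12) - 1*(-12)² + 9*(-12)³)/((-12)*(-1 + 9*(-12))) = 176011 - (601 + 12 - 1*144 + 9*(-1728))/(12*(-1 - 108)) = 176011 - 1/12*(601 + 12 - 144 - 15552)/(-109) = 176011 - 1/12*(-1/109)*(-15083) = 176011 - 15083/1308 = 230207305/1308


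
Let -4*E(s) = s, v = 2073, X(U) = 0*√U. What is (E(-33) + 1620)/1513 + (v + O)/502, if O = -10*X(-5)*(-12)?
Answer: 7907661/1519052 ≈ 5.2057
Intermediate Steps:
X(U) = 0
E(s) = -s/4
O = 0 (O = -10*0*(-12) = 0*(-12) = 0)
(E(-33) + 1620)/1513 + (v + O)/502 = (-¼*(-33) + 1620)/1513 + (2073 + 0)/502 = (33/4 + 1620)*(1/1513) + 2073*(1/502) = (6513/4)*(1/1513) + 2073/502 = 6513/6052 + 2073/502 = 7907661/1519052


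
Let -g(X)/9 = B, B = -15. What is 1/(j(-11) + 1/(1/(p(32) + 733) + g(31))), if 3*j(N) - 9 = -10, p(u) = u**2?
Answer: -711588/231925 ≈ -3.0682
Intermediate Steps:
g(X) = 135 (g(X) = -9*(-15) = 135)
j(N) = -1/3 (j(N) = 3 + (1/3)*(-10) = 3 - 10/3 = -1/3)
1/(j(-11) + 1/(1/(p(32) + 733) + g(31))) = 1/(-1/3 + 1/(1/(32**2 + 733) + 135)) = 1/(-1/3 + 1/(1/(1024 + 733) + 135)) = 1/(-1/3 + 1/(1/1757 + 135)) = 1/(-1/3 + 1/(237196/1757)) = 1/(-1/3 + 1757/237196) = 1/(-231925/711588) = -711588/231925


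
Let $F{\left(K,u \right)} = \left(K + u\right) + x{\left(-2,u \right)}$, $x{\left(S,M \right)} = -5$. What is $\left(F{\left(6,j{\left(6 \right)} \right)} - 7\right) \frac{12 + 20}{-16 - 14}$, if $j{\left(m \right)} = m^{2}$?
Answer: $-32$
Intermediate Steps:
$F{\left(K,u \right)} = -5 + K + u$ ($F{\left(K,u \right)} = \left(K + u\right) - 5 = -5 + K + u$)
$\left(F{\left(6,j{\left(6 \right)} \right)} - 7\right) \frac{12 + 20}{-16 - 14} = \left(\left(-5 + 6 + 6^{2}\right) - 7\right) \frac{12 + 20}{-16 - 14} = \left(\left(-5 + 6 + 36\right) - 7\right) \frac{32}{-30} = \left(37 - 7\right) 32 \left(- \frac{1}{30}\right) = 30 \left(- \frac{16}{15}\right) = -32$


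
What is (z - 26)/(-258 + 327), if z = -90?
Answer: -116/69 ≈ -1.6812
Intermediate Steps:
(z - 26)/(-258 + 327) = (-90 - 26)/(-258 + 327) = -116/69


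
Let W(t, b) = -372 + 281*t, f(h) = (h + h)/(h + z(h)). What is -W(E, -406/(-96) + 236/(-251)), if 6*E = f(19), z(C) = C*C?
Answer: 22039/60 ≈ 367.32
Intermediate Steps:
z(C) = C**2
f(h) = 2*h/(h + h**2) (f(h) = (h + h)/(h + h**2) = (2*h)/(h + h**2) = 2*h/(h + h**2))
E = 1/60 (E = (2/(1 + 19))/6 = (2/20)/6 = (2*(1/20))/6 = (1/6)*(1/10) = 1/60 ≈ 0.016667)
-W(E, -406/(-96) + 236/(-251)) = -(-372 + 281*(1/60)) = -(-372 + 281/60) = -1*(-22039/60) = 22039/60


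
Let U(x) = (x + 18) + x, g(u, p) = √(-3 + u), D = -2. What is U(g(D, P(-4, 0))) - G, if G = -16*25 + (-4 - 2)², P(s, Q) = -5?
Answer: 382 + 2*I*√5 ≈ 382.0 + 4.4721*I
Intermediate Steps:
U(x) = 18 + 2*x (U(x) = (18 + x) + x = 18 + 2*x)
G = -364 (G = -400 + (-6)² = -400 + 36 = -364)
U(g(D, P(-4, 0))) - G = (18 + 2*√(-3 - 2)) - 1*(-364) = (18 + 2*√(-5)) + 364 = (18 + 2*(I*√5)) + 364 = (18 + 2*I*√5) + 364 = 382 + 2*I*√5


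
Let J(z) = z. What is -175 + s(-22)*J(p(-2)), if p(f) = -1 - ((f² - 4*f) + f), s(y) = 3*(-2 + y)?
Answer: 617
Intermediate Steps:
s(y) = -6 + 3*y
p(f) = -1 - f² + 3*f (p(f) = -1 - (f² - 3*f) = -1 + (-f² + 3*f) = -1 - f² + 3*f)
-175 + s(-22)*J(p(-2)) = -175 + (-6 + 3*(-22))*(-1 - 1*(-2)² + 3*(-2)) = -175 + (-6 - 66)*(-1 - 1*4 - 6) = -175 - 72*(-1 - 4 - 6) = -175 - 72*(-11) = -175 + 792 = 617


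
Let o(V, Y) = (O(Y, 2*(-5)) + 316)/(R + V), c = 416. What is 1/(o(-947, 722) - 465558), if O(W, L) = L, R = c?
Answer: -59/27467956 ≈ -2.1480e-6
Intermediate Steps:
R = 416
o(V, Y) = 306/(416 + V) (o(V, Y) = (2*(-5) + 316)/(416 + V) = (-10 + 316)/(416 + V) = 306/(416 + V))
1/(o(-947, 722) - 465558) = 1/(306/(416 - 947) - 465558) = 1/(306/(-531) - 465558) = 1/(306*(-1/531) - 465558) = 1/(-34/59 - 465558) = 1/(-27467956/59) = -59/27467956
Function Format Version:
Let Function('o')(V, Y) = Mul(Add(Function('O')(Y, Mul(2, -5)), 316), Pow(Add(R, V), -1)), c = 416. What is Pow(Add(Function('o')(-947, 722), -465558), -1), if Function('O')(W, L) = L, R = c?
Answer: Rational(-59, 27467956) ≈ -2.1480e-6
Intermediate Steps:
R = 416
Function('o')(V, Y) = Mul(306, Pow(Add(416, V), -1)) (Function('o')(V, Y) = Mul(Add(Mul(2, -5), 316), Pow(Add(416, V), -1)) = Mul(Add(-10, 316), Pow(Add(416, V), -1)) = Mul(306, Pow(Add(416, V), -1)))
Pow(Add(Function('o')(-947, 722), -465558), -1) = Pow(Add(Mul(306, Pow(Add(416, -947), -1)), -465558), -1) = Pow(Add(Mul(306, Pow(-531, -1)), -465558), -1) = Pow(Add(Mul(306, Rational(-1, 531)), -465558), -1) = Pow(Add(Rational(-34, 59), -465558), -1) = Pow(Rational(-27467956, 59), -1) = Rational(-59, 27467956)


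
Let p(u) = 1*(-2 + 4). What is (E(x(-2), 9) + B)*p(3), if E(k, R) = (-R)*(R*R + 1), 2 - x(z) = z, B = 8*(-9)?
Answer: -1620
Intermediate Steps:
B = -72
x(z) = 2 - z
p(u) = 2 (p(u) = 1*2 = 2)
E(k, R) = -R*(1 + R²) (E(k, R) = (-R)*(R² + 1) = (-R)*(1 + R²) = -R*(1 + R²))
(E(x(-2), 9) + B)*p(3) = ((-1*9 - 1*9³) - 72)*2 = ((-9 - 1*729) - 72)*2 = ((-9 - 729) - 72)*2 = (-738 - 72)*2 = -810*2 = -1620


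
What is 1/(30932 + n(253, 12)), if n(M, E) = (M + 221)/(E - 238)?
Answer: 113/3495079 ≈ 3.2331e-5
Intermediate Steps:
n(M, E) = (221 + M)/(-238 + E)
1/(30932 + n(253, 12)) = 1/(30932 + (221 + 253)/(-238 + 12)) = 1/(30932 + 474/(-226)) = 1/(30932 - 1/226*474) = 1/(30932 - 237/113) = 1/(3495079/113) = 113/3495079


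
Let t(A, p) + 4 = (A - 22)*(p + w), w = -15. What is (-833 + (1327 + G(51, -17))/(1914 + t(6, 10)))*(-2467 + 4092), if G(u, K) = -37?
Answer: -269161750/199 ≈ -1.3526e+6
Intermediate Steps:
t(A, p) = -4 + (-22 + A)*(-15 + p) (t(A, p) = -4 + (A - 22)*(p - 15) = -4 + (-22 + A)*(-15 + p))
(-833 + (1327 + G(51, -17))/(1914 + t(6, 10)))*(-2467 + 4092) = (-833 + (1327 - 37)/(1914 + (326 - 22*10 - 15*6 + 6*10)))*(-2467 + 4092) = (-833 + 1290/(1914 + (326 - 220 - 90 + 60)))*1625 = (-833 + 1290/(1914 + 76))*1625 = (-833 + 1290/1990)*1625 = (-833 + 1290*(1/1990))*1625 = (-833 + 129/199)*1625 = -165638/199*1625 = -269161750/199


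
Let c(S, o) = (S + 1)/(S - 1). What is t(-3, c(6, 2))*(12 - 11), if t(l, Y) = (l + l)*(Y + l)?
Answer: 48/5 ≈ 9.6000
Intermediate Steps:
c(S, o) = (1 + S)/(-1 + S)
t(l, Y) = 2*l*(Y + l) (t(l, Y) = (2*l)*(Y + l) = 2*l*(Y + l))
t(-3, c(6, 2))*(12 - 11) = (2*(-3)*((1 + 6)/(-1 + 6) - 3))*(12 - 11) = (2*(-3)*(7/5 - 3))*1 = (2*(-3)*(-8/5))*1 = (48/5)*1 = 48/5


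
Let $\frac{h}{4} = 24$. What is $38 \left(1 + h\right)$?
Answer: $3686$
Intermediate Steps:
$h = 96$ ($h = 4 \cdot 24 = 96$)
$38 \left(1 + h\right) = 38 \left(1 + 96\right) = 38 \cdot 97 = 3686$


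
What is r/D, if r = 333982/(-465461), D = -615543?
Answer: 17578/15079540017 ≈ 1.1657e-6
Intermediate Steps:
r = -333982/465461 (r = 333982*(-1/465461) = -333982/465461 ≈ -0.71753)
r/D = -333982/465461/(-615543) = -333982/465461*(-1/615543) = 17578/15079540017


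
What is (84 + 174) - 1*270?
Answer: -12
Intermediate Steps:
(84 + 174) - 1*270 = 258 - 270 = -12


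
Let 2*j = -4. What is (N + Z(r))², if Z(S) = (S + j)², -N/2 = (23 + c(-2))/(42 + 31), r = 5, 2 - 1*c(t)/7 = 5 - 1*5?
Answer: 339889/5329 ≈ 63.781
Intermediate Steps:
j = -2 (j = (½)*(-4) = -2)
c(t) = 14 (c(t) = 14 - 7*(5 - 1*5) = 14 - 7*(5 - 5) = 14 - 7*0 = 14 + 0 = 14)
N = -74/73 (N = -2*(23 + 14)/(42 + 31) = -74/73 ≈ -1.0137)
Z(S) = (-2 + S)² (Z(S) = (S - 2)² = (-2 + S)²)
(N + Z(r))² = (-74/73 + (-2 + 5)²)² = (-74/73 + 3²)² = (-74/73 + 9)² = (583/73)² = 339889/5329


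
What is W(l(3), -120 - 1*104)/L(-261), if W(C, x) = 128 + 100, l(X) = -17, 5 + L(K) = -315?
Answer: -57/80 ≈ -0.71250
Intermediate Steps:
L(K) = -320 (L(K) = -5 - 315 = -320)
W(C, x) = 228
W(l(3), -120 - 1*104)/L(-261) = 228/(-320) = 228*(-1/320) = -57/80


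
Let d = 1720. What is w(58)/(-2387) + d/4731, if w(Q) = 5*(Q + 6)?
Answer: 2591720/11292897 ≈ 0.22950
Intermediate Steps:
w(Q) = 30 + 5*Q (w(Q) = 5*(6 + Q) = 30 + 5*Q)
w(58)/(-2387) + d/4731 = (30 + 5*58)/(-2387) + 1720/4731 = (30 + 290)*(-1/2387) + 1720*(1/4731) = 320*(-1/2387) + 1720/4731 = -320/2387 + 1720/4731 = 2591720/11292897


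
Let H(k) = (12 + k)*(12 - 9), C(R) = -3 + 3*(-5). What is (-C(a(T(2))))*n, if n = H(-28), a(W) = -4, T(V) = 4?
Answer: -864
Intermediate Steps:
C(R) = -18 (C(R) = -3 - 15 = -18)
H(k) = 36 + 3*k (H(k) = (12 + k)*3 = 36 + 3*k)
n = -48 (n = 36 + 3*(-28) = 36 - 84 = -48)
(-C(a(T(2))))*n = -1*(-18)*(-48) = 18*(-48) = -864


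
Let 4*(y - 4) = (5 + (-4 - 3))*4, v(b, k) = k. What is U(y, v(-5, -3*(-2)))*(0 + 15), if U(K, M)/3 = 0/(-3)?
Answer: 0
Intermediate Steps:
y = 2 (y = 4 + ((5 + (-4 - 3))*4)/4 = 4 + ((5 - 7)*4)/4 = 4 + (-2*4)/4 = 4 + (¼)*(-8) = 4 - 2 = 2)
U(K, M) = 0 (U(K, M) = 3*(0/(-3)) = 3*(0*(-⅓)) = 3*0 = 0)
U(y, v(-5, -3*(-2)))*(0 + 15) = 0*(0 + 15) = 0*15 = 0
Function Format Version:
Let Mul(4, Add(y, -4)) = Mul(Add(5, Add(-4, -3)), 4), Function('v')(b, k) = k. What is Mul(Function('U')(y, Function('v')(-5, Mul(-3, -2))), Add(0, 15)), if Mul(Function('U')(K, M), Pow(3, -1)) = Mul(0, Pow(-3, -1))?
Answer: 0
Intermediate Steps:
y = 2 (y = Add(4, Mul(Rational(1, 4), Mul(Add(5, Add(-4, -3)), 4))) = Add(4, Mul(Rational(1, 4), Mul(Add(5, -7), 4))) = Add(4, Mul(Rational(1, 4), Mul(-2, 4))) = Add(4, Mul(Rational(1, 4), -8)) = Add(4, -2) = 2)
Function('U')(K, M) = 0 (Function('U')(K, M) = Mul(3, Mul(0, Pow(-3, -1))) = Mul(3, Mul(0, Rational(-1, 3))) = Mul(3, 0) = 0)
Mul(Function('U')(y, Function('v')(-5, Mul(-3, -2))), Add(0, 15)) = Mul(0, Add(0, 15)) = Mul(0, 15) = 0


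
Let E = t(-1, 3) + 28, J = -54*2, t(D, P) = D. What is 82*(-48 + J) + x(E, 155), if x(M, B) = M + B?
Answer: -12610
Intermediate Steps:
J = -108
E = 27 (E = -1 + 28 = 27)
x(M, B) = B + M
82*(-48 + J) + x(E, 155) = 82*(-48 - 108) + (155 + 27) = 82*(-156) + 182 = -12792 + 182 = -12610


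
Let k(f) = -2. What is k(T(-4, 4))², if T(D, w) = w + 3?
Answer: 4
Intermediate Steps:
T(D, w) = 3 + w
k(T(-4, 4))² = (-2)² = 4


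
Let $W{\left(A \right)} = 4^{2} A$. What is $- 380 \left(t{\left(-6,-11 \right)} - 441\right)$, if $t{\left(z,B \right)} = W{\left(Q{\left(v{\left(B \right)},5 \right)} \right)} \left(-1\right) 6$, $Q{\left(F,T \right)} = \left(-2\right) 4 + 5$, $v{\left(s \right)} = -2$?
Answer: $58140$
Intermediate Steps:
$Q{\left(F,T \right)} = -3$ ($Q{\left(F,T \right)} = -8 + 5 = -3$)
$W{\left(A \right)} = 16 A$
$t{\left(z,B \right)} = 288$ ($t{\left(z,B \right)} = 16 \left(-3\right) \left(-1\right) 6 = \left(-48\right) \left(-1\right) 6 = 48 \cdot 6 = 288$)
$- 380 \left(t{\left(-6,-11 \right)} - 441\right) = - 380 \left(288 - 441\right) = \left(-380\right) \left(-153\right) = 58140$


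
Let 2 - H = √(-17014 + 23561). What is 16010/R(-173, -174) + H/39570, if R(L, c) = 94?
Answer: 158378972/929895 - √6547/39570 ≈ 170.32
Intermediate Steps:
H = 2 - √6547 (H = 2 - √(-17014 + 23561) = 2 - √6547 ≈ -78.914)
16010/R(-173, -174) + H/39570 = 16010/94 + (2 - √6547)/39570 = 16010*(1/94) + (2 - √6547)*(1/39570) = 8005/47 + (1/19785 - √6547/39570) = 158378972/929895 - √6547/39570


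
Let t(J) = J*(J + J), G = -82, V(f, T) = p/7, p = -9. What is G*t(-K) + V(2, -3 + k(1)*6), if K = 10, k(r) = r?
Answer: -114809/7 ≈ -16401.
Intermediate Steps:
V(f, T) = -9/7
t(J) = 2*J**2 (t(J) = J*(2*J) = 2*J**2)
G*t(-K) + V(2, -3 + k(1)*6) = -164*(-1*10)**2 - 9/7 = -164*(-10)**2 - 9/7 = -164*100 - 9/7 = -82*200 - 9/7 = -16400 - 9/7 = -114809/7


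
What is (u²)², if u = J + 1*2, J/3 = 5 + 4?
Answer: 707281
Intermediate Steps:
J = 27 (J = 3*(5 + 4) = 3*9 = 27)
u = 29 (u = 27 + 1*2 = 27 + 2 = 29)
(u²)² = (29²)² = 841² = 707281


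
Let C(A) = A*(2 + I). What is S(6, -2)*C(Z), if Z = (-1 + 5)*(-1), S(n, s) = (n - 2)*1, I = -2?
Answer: 0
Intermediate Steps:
S(n, s) = -2 + n (S(n, s) = (-2 + n)*1 = -2 + n)
Z = -4 (Z = 4*(-1) = -4)
C(A) = 0 (C(A) = A*(2 - 2) = A*0 = 0)
S(6, -2)*C(Z) = (-2 + 6)*0 = 4*0 = 0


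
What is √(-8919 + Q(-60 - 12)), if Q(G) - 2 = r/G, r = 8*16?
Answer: I*√80269/3 ≈ 94.439*I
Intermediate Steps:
r = 128
Q(G) = 2 + 128/G
√(-8919 + Q(-60 - 12)) = √(-8919 + (2 + 128/(-60 - 12))) = √(-8919 + (2 + 128/(-72))) = √(-8919 + (2 + 128*(-1/72))) = √(-8919 + (2 - 16/9)) = √(-8919 + 2/9) = √(-80269/9) = I*√80269/3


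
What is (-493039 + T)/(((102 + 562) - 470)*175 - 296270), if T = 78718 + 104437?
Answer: 77471/65580 ≈ 1.1813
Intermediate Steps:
T = 183155
(-493039 + T)/(((102 + 562) - 470)*175 - 296270) = (-493039 + 183155)/(((102 + 562) - 470)*175 - 296270) = -309884/((664 - 470)*175 - 296270) = -309884/(194*175 - 296270) = -309884/(33950 - 296270) = -309884/(-262320) = -309884*(-1/262320) = 77471/65580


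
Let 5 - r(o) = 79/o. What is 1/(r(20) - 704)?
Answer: -20/14059 ≈ -0.0014226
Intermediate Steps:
r(o) = 5 - 79/o
1/(r(20) - 704) = 1/((5 - 79/20) - 704) = 1/(21/20 - 704) = 1/(-14059/20) = -20/14059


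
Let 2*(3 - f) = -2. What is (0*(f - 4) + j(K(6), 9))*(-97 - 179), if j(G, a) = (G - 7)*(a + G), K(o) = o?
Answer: 4140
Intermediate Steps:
f = 4 (f = 3 - ½*(-2) = 3 + 1 = 4)
j(G, a) = (-7 + G)*(G + a)
(0*(f - 4) + j(K(6), 9))*(-97 - 179) = (0*(4 - 4) + (6² - 7*6 - 7*9 + 6*9))*(-97 - 179) = (0*0 + (36 - 42 - 63 + 54))*(-276) = (0 - 15)*(-276) = -15*(-276) = 4140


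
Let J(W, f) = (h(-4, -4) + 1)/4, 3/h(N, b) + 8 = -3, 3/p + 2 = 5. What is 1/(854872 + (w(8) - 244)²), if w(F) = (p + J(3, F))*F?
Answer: 121/110095912 ≈ 1.0990e-6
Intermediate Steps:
p = 1 (p = 3/(-2 + 5) = 3/3 = 3*(⅓) = 1)
h(N, b) = -3/11 (h(N, b) = 3/(-8 - 3) = 3/(-11) = 3*(-1/11) = -3/11)
J(W, f) = 2/11 (J(W, f) = (-3/11 + 1)/4 = (8/11)*(¼) = 2/11)
w(F) = 13*F/11 (w(F) = (1 + 2/11)*F = 13*F/11)
1/(854872 + (w(8) - 244)²) = 1/(854872 + ((13/11)*8 - 244)²) = 1/(854872 + (104/11 - 244)²) = 1/(854872 + (-2580/11)²) = 1/(854872 + 6656400/121) = 1/(110095912/121) = 121/110095912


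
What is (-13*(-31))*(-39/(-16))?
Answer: 15717/16 ≈ 982.31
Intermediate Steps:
(-13*(-31))*(-39/(-16)) = 403*(-39*(-1/16)) = 403*(39/16) = 15717/16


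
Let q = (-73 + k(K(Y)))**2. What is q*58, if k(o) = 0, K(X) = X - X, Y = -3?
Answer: 309082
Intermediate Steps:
K(X) = 0
q = 5329 (q = (-73 + 0)**2 = (-73)**2 = 5329)
q*58 = 5329*58 = 309082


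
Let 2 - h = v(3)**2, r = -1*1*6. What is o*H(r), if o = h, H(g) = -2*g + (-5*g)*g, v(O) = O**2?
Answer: 13272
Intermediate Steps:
r = -6 (r = -1*6 = -6)
H(g) = -5*g**2 - 2*g (H(g) = -2*g - 5*g**2 = -5*g**2 - 2*g)
h = -79 (h = 2 - (3**2)**2 = 2 - 1*9**2 = 2 - 1*81 = 2 - 81 = -79)
o = -79
o*H(r) = -(-79)*(-6)*(2 + 5*(-6)) = -(-79)*(-6)*(2 - 30) = -(-79)*(-6)*(-28) = -79*(-168) = 13272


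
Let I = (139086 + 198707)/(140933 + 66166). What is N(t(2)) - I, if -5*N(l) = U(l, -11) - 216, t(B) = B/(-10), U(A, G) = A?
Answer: 215429194/5177475 ≈ 41.609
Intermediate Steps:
t(B) = -B/10 (t(B) = B*(-⅒) = -B/10)
N(l) = 216/5 - l/5 (N(l) = -(l - 216)/5 = -(-216 + l)/5 = 216/5 - l/5)
I = 337793/207099 ≈ 1.6311
N(t(2)) - I = (216/5 - (-1)*2/50) - 1*337793/207099 = (216/5 - ⅕*(-⅕)) - 337793/207099 = (216/5 + 1/25) - 337793/207099 = 1081/25 - 337793/207099 = 215429194/5177475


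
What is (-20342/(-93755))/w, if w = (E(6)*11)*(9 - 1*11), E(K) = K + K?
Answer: -10171/12375660 ≈ -0.00082185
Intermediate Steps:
E(K) = 2*K
w = -264 (w = ((2*6)*11)*(9 - 1*11) = (12*11)*(9 - 11) = 132*(-2) = -264)
(-20342/(-93755))/w = -20342/(-93755)/(-264) = -20342*(-1/93755)*(-1/264) = (20342/93755)*(-1/264) = -10171/12375660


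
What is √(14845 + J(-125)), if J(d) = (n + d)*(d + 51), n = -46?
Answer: √27499 ≈ 165.83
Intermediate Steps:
J(d) = (-46 + d)*(51 + d) (J(d) = (-46 + d)*(d + 51) = (-46 + d)*(51 + d))
√(14845 + J(-125)) = √(14845 + (-2346 + (-125)² + 5*(-125))) = √(14845 + (-2346 + 15625 - 625)) = √(14845 + 12654) = √27499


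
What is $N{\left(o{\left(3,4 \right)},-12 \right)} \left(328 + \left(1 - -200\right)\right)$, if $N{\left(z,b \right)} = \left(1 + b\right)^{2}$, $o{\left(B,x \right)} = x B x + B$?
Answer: $64009$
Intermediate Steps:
$o{\left(B,x \right)} = B + B x^{2}$ ($o{\left(B,x \right)} = B x x + B = B x^{2} + B = B + B x^{2}$)
$N{\left(o{\left(3,4 \right)},-12 \right)} \left(328 + \left(1 - -200\right)\right) = \left(1 - 12\right)^{2} \left(328 + \left(1 - -200\right)\right) = \left(-11\right)^{2} \left(328 + \left(1 + 200\right)\right) = 121 \left(328 + 201\right) = 121 \cdot 529 = 64009$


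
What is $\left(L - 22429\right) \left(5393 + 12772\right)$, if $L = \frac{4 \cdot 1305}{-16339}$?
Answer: $- \frac{6656975705415}{16339} \approx -4.0743 \cdot 10^{8}$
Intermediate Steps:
$L = - \frac{5220}{16339}$ ($L = 5220 \left(- \frac{1}{16339}\right) = - \frac{5220}{16339} \approx -0.31948$)
$\left(L - 22429\right) \left(5393 + 12772\right) = \left(- \frac{5220}{16339} - 22429\right) \left(5393 + 12772\right) = \left(- \frac{366472651}{16339}\right) 18165 = - \frac{6656975705415}{16339}$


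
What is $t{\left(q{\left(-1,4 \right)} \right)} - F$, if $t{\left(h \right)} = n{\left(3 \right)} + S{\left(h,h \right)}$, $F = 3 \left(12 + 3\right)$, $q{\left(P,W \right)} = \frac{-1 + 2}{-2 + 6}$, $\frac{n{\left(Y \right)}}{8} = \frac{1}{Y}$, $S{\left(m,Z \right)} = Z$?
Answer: $- \frac{505}{12} \approx -42.083$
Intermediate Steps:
$n{\left(Y \right)} = \frac{8}{Y}$
$q{\left(P,W \right)} = \frac{1}{4}$ ($q{\left(P,W \right)} = 1 \cdot \frac{1}{4} = \frac{1}{4}$)
$F = 45$ ($F = 3 \cdot 15 = 45$)
$t{\left(h \right)} = \frac{8}{3} + h$
$t{\left(q{\left(-1,4 \right)} \right)} - F = \left(\frac{8}{3} + \frac{1}{4}\right) - 45 = \frac{35}{12} - 45 = - \frac{505}{12}$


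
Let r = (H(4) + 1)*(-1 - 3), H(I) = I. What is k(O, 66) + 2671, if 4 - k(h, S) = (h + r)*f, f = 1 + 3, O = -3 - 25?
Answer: 2867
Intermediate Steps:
O = -28
f = 4
r = -20 (r = (4 + 1)*(-1 - 3) = 5*(-4) = -20)
k(h, S) = 84 - 4*h (k(h, S) = 4 - (h - 20)*4 = 4 - (-20 + h)*4 = 4 - (-80 + 4*h) = 4 + (80 - 4*h) = 84 - 4*h)
k(O, 66) + 2671 = (84 - 4*(-28)) + 2671 = (84 + 112) + 2671 = 196 + 2671 = 2867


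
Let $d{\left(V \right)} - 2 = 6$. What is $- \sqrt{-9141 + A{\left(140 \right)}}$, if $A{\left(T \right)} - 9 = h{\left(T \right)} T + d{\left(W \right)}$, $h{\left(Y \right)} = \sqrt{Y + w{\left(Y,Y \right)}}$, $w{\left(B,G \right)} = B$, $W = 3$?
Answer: $- 2 i \sqrt{2281 - 70 \sqrt{70}} \approx - 82.349 i$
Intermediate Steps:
$d{\left(V \right)} = 8$ ($d{\left(V \right)} = 2 + 6 = 8$)
$h{\left(Y \right)} = \sqrt{2} \sqrt{Y}$ ($h{\left(Y \right)} = \sqrt{Y + Y} = \sqrt{2 Y} = \sqrt{2} \sqrt{Y}$)
$A{\left(T \right)} = 17 + \sqrt{2} T^{\frac{3}{2}}$ ($A{\left(T \right)} = 9 + \left(\sqrt{2} \sqrt{T} T + 8\right) = 9 + \left(\sqrt{2} T^{\frac{3}{2}} + 8\right) = 9 + \left(8 + \sqrt{2} T^{\frac{3}{2}}\right) = 17 + \sqrt{2} T^{\frac{3}{2}}$)
$- \sqrt{-9141 + A{\left(140 \right)}} = - \sqrt{-9141 + \left(17 + \sqrt{2} \cdot 140^{\frac{3}{2}}\right)} = - \sqrt{-9141 + \left(17 + \sqrt{2} \cdot 280 \sqrt{35}\right)} = - \sqrt{-9141 + \left(17 + 280 \sqrt{70}\right)} = - \sqrt{-9124 + 280 \sqrt{70}}$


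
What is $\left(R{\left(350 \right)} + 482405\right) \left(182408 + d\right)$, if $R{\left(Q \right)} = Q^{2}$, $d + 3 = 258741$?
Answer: $266851421130$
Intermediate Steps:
$d = 258738$ ($d = -3 + 258741 = 258738$)
$\left(R{\left(350 \right)} + 482405\right) \left(182408 + d\right) = \left(350^{2} + 482405\right) \left(182408 + 258738\right) = \left(122500 + 482405\right) 441146 = 604905 \cdot 441146 = 266851421130$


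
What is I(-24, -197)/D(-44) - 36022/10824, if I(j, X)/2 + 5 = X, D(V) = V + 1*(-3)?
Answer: 1339931/254364 ≈ 5.2678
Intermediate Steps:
D(V) = -3 + V (D(V) = V - 3 = -3 + V)
I(j, X) = -10 + 2*X
I(-24, -197)/D(-44) - 36022/10824 = (-10 + 2*(-197))/(-3 - 44) - 36022/10824 = (-10 - 394)/(-47) - 36022*1/10824 = -404*(-1/47) - 18011/5412 = 404/47 - 18011/5412 = 1339931/254364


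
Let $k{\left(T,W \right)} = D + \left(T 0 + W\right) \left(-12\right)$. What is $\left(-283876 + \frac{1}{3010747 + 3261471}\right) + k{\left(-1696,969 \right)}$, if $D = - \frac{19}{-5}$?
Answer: $- \frac{9267208367213}{31361090} \approx -2.955 \cdot 10^{5}$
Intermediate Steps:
$D = \frac{19}{5}$ ($D = \left(-19\right) \left(- \frac{1}{5}\right) = \frac{19}{5} \approx 3.8$)
$k{\left(T,W \right)} = \frac{19}{5} - 12 W$ ($k{\left(T,W \right)} = \frac{19}{5} + \left(T 0 + W\right) \left(-12\right) = \frac{19}{5} + \left(0 + W\right) \left(-12\right) = \frac{19}{5} + W \left(-12\right) = \frac{19}{5} - 12 W$)
$\left(-283876 + \frac{1}{3010747 + 3261471}\right) + k{\left(-1696,969 \right)} = \left(-283876 + \frac{1}{3010747 + 3261471}\right) + \left(\frac{19}{5} - 11628\right) = \left(-283876 + \frac{1}{6272218}\right) + \left(\frac{19}{5} - 11628\right) = \left(-283876 + \frac{1}{6272218}\right) - \frac{58121}{5} = - \frac{1780532156967}{6272218} - \frac{58121}{5} = - \frac{9267208367213}{31361090}$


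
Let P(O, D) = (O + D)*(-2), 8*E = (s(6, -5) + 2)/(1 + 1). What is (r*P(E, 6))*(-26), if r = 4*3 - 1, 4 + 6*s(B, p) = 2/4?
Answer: 167167/48 ≈ 3482.6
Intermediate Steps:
s(B, p) = -7/12 (s(B, p) = -⅔ + (2/4)/6 = -⅔ + (2*(¼))/6 = -⅔ + (⅙)*(½) = -⅔ + 1/12 = -7/12)
E = 17/192 (E = ((-7/12 + 2)/(1 + 1))/8 = ((17/12)/2)/8 = ((17/12)*(½))/8 = (⅛)*(17/24) = 17/192 ≈ 0.088542)
r = 11 (r = 12 - 1 = 11)
P(O, D) = -2*D - 2*O (P(O, D) = (D + O)*(-2) = -2*D - 2*O)
(r*P(E, 6))*(-26) = (11*(-2*6 - 2*17/192))*(-26) = (11*(-12 - 17/96))*(-26) = (11*(-1169/96))*(-26) = -12859/96*(-26) = 167167/48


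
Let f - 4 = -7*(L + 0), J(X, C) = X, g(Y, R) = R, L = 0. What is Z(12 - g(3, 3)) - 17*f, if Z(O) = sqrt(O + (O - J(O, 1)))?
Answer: -65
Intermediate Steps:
Z(O) = sqrt(O) (Z(O) = sqrt(O + (O - O)) = sqrt(O + 0) = sqrt(O))
f = 4 (f = 4 - 7*(0 + 0) = 4 - 7*0 = 4 + 0 = 4)
Z(12 - g(3, 3)) - 17*f = sqrt(12 - 1*3) - 17*4 = sqrt(12 - 3) - 68 = sqrt(9) - 68 = 3 - 68 = -65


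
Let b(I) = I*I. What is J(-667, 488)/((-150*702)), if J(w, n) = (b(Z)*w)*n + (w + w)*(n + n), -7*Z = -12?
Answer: 5533432/257985 ≈ 21.449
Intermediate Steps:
Z = 12/7 (Z = -1/7*(-12) = 12/7 ≈ 1.7143)
b(I) = I**2
J(w, n) = 340*n*w/49 (J(w, n) = ((12/7)**2*w)*n + (w + w)*(n + n) = (144*w/49)*n + (2*w)*(2*n) = 144*n*w/49 + 4*n*w = 340*n*w/49)
J(-667, 488)/((-150*702)) = ((340/49)*488*(-667))/((-150*702)) = -110668640/49/(-105300) = -110668640/49*(-1/105300) = 5533432/257985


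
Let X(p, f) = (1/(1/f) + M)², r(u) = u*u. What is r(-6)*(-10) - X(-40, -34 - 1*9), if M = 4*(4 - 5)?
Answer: -2569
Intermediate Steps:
r(u) = u²
M = -4 (M = 4*(-1) = -4)
X(p, f) = (-4 + f)² (X(p, f) = (1/(1/f) - 4)² = (f - 4)² = (-4 + f)²)
r(-6)*(-10) - X(-40, -34 - 1*9) = (-6)²*(-10) - (-4 + (-34 - 1*9))² = 36*(-10) - (-4 + (-34 - 9))² = -360 - (-4 - 43)² = -360 - 1*(-47)² = -360 - 1*2209 = -360 - 2209 = -2569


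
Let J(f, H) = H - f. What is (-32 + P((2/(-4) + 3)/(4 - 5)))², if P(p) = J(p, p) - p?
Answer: 3481/4 ≈ 870.25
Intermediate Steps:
P(p) = -p (P(p) = (p - p) - p = 0 - p = -p)
(-32 + P((2/(-4) + 3)/(4 - 5)))² = (-32 - (2/(-4) + 3)/(4 - 5))² = (-32 - (2*(-¼) + 3)/(-1))² = (-32 - (-½ + 3)*(-1))² = (-32 - 5*(-1)/2)² = (-32 - 1*(-5/2))² = (-32 + 5/2)² = (-59/2)² = 3481/4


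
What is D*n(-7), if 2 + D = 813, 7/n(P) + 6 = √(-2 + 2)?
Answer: -5677/6 ≈ -946.17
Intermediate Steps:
n(P) = -7/6 (n(P) = 7/(-6 + √(-2 + 2)) = 7/(-6 + √0) = 7/(-6 + 0) = 7/(-6) = 7*(-⅙) = -7/6)
D = 811 (D = -2 + 813 = 811)
D*n(-7) = 811*(-7/6) = -5677/6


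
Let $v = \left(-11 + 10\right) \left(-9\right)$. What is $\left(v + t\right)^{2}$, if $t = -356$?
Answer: $120409$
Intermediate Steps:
$v = 9$ ($v = \left(-1\right) \left(-9\right) = 9$)
$\left(v + t\right)^{2} = \left(9 - 356\right)^{2} = \left(-347\right)^{2} = 120409$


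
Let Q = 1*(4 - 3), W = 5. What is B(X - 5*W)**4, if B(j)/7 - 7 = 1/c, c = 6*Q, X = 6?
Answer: 8208541201/1296 ≈ 6.3338e+6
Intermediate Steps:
Q = 1 (Q = 1*1 = 1)
c = 6 (c = 6*1 = 6)
B(j) = 301/6 (B(j) = 49 + 7/6 = 301/6)
B(X - 5*W)**4 = (301/6)**4 = 8208541201/1296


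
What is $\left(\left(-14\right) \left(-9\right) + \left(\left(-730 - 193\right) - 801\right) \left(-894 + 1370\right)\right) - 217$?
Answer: $-820715$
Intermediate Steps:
$\left(\left(-14\right) \left(-9\right) + \left(\left(-730 - 193\right) - 801\right) \left(-894 + 1370\right)\right) - 217 = \left(126 + \left(-923 - 801\right) 476\right) - 217 = \left(126 - 820624\right) - 217 = -820498 - 217 = -820715$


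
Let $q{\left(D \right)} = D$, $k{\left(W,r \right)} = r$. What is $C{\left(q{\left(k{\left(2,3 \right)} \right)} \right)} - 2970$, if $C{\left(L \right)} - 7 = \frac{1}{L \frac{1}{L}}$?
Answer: $-2962$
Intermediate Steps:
$C{\left(L \right)} = 8$ ($C{\left(L \right)} = 7 + \frac{1}{L \frac{1}{L}} = 7 + 1^{-1} = 7 + 1 = 8$)
$C{\left(q{\left(k{\left(2,3 \right)} \right)} \right)} - 2970 = 8 - 2970 = -2962$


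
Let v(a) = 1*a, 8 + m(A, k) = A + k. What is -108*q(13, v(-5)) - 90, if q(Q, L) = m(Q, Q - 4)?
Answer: -1602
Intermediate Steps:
m(A, k) = -8 + A + k (m(A, k) = -8 + (A + k) = -8 + A + k)
v(a) = a
q(Q, L) = -12 + 2*Q (q(Q, L) = -8 + Q + (Q - 4) = -8 + Q + (-4 + Q) = -12 + 2*Q)
-108*q(13, v(-5)) - 90 = -108*(-12 + 2*13) - 90 = -108*(-12 + 26) - 90 = -108*14 - 90 = -1512 - 90 = -1602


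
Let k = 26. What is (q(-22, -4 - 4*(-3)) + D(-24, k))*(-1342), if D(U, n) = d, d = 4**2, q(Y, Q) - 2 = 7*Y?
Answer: 182512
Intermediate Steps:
q(Y, Q) = 2 + 7*Y
d = 16
D(U, n) = 16
(q(-22, -4 - 4*(-3)) + D(-24, k))*(-1342) = ((2 + 7*(-22)) + 16)*(-1342) = ((2 - 154) + 16)*(-1342) = (-152 + 16)*(-1342) = -136*(-1342) = 182512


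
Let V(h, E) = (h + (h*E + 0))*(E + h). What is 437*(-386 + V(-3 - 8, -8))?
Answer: -808013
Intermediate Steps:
V(h, E) = (E + h)*(h + E*h) (V(h, E) = (h + (E*h + 0))*(E + h) = (h + E*h)*(E + h) = (E + h)*(h + E*h))
437*(-386 + V(-3 - 8, -8)) = 437*(-386 + (-3 - 8)*(-8 + (-3 - 8) + (-8)**2 - 8*(-3 - 8))) = 437*(-386 - 11*(-8 - 11 + 64 - 8*(-11))) = 437*(-386 - 11*(-8 - 11 + 64 + 88)) = 437*(-386 - 11*133) = 437*(-386 - 1463) = 437*(-1849) = -808013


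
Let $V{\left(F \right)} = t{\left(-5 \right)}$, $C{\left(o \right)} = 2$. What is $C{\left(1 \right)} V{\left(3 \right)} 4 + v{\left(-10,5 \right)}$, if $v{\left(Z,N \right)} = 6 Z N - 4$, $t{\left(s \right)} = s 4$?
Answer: $-464$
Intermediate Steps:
$t{\left(s \right)} = 4 s$
$V{\left(F \right)} = -20$ ($V{\left(F \right)} = 4 \left(-5\right) = -20$)
$v{\left(Z,N \right)} = -4 + 6 N Z$ ($v{\left(Z,N \right)} = 6 N Z - 4 = -4 + 6 N Z$)
$C{\left(1 \right)} V{\left(3 \right)} 4 + v{\left(-10,5 \right)} = 2 \left(-20\right) 4 + \left(-4 + 6 \cdot 5 \left(-10\right)\right) = \left(-40\right) 4 - 304 = -160 - 304 = -464$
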